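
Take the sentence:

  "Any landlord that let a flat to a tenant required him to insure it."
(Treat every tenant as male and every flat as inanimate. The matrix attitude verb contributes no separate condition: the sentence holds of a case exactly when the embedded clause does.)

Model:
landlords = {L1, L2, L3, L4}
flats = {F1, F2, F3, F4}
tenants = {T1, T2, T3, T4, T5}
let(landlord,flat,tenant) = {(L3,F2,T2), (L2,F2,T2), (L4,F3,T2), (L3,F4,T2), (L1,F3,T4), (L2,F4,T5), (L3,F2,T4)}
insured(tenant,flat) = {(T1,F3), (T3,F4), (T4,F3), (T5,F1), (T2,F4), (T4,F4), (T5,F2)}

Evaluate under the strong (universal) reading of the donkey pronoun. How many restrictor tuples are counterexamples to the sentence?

5

"him" takes "a tenant" as antecedent and "it" takes "a flat"; both are donkey pronouns co-varying with the restrictor.
Strong reading: for every (l,f,t) with let(l,f,t), insured(t,f).
Restrictor triples: (L1,F3,T4)→insured(T4,F3) ✓  (L2,F2,T2)→insured(T2,F2) ✗  (L2,F4,T5)→insured(T5,F4) ✗  (L3,F2,T2)→insured(T2,F2) ✗  (L3,F2,T4)→insured(T4,F2) ✗  (L3,F4,T2)→insured(T2,F4) ✓  (L4,F3,T2)→insured(T2,F3) ✗
Counterexamples (restrictor triples failing the scope): 5.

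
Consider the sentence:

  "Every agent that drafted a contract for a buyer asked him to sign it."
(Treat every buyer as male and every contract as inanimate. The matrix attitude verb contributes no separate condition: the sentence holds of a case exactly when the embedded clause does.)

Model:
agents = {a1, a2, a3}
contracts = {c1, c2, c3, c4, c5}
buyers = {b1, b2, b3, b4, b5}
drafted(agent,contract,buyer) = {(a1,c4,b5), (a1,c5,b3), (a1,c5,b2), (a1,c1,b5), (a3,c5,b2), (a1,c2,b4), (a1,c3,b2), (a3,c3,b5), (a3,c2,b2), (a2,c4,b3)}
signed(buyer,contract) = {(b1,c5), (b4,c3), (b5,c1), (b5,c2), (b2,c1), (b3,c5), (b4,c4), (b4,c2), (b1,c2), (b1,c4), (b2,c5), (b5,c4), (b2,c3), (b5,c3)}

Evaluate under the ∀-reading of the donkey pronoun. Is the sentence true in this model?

"him" takes "a buyer" as antecedent and "it" takes "a contract"; both are donkey pronouns co-varying with the restrictor.
Strong reading: for every (a,c,b) with drafted(a,c,b), signed(b,c).
Restrictor triples: (a1,c1,b5)→signed(b5,c1) ✓  (a1,c2,b4)→signed(b4,c2) ✓  (a1,c3,b2)→signed(b2,c3) ✓  (a1,c4,b5)→signed(b5,c4) ✓  (a1,c5,b2)→signed(b2,c5) ✓  (a1,c5,b3)→signed(b3,c5) ✓  (a2,c4,b3)→signed(b3,c4) ✗  (a3,c2,b2)→signed(b2,c2) ✗  (a3,c3,b5)→signed(b5,c3) ✓  (a3,c5,b2)→signed(b2,c5) ✓
Counterexample: (a2,c4,b3) — signed(b3,c4) does not hold.

False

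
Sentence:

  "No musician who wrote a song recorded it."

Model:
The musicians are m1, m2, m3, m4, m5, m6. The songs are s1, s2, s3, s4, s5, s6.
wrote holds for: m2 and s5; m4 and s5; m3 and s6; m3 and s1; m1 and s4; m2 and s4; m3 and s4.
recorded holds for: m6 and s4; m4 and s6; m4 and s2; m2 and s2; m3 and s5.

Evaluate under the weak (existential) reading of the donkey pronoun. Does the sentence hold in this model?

"it" takes "a song" as antecedent — a donkey pronoun bound across the clause boundary.
Truth condition: for no (m,s) with wrote(m,s) does recorded(m,s) hold.
Restrictor pairs — does the scope hold? (m1,s4):fails  (m2,s4):fails  (m2,s5):fails  (m3,s1):fails  (m3,s4):fails  (m3,s6):fails  (m4,s5):fails
Scope holds for no restrictor pair, so the sentence is true.

True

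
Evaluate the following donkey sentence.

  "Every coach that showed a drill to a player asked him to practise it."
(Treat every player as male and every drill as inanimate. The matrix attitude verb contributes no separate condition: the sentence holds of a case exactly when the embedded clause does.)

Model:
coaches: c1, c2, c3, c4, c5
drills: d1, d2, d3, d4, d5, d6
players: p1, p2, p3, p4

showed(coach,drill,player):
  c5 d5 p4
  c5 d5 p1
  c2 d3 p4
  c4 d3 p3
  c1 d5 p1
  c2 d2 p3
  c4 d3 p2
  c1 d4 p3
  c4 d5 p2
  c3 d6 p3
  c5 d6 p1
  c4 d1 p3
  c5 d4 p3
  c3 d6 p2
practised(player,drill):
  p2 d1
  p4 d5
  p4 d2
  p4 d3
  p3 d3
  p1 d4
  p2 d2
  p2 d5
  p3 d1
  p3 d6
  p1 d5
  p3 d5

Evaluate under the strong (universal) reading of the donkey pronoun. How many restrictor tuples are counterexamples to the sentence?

"him" takes "a player" as antecedent and "it" takes "a drill"; both are donkey pronouns co-varying with the restrictor.
Strong reading: for every (c,d,p) with showed(c,d,p), practised(p,d).
Restrictor triples: (c1,d4,p3)→practised(p3,d4) ✗  (c1,d5,p1)→practised(p1,d5) ✓  (c2,d2,p3)→practised(p3,d2) ✗  (c2,d3,p4)→practised(p4,d3) ✓  (c3,d6,p2)→practised(p2,d6) ✗  (c3,d6,p3)→practised(p3,d6) ✓  (c4,d1,p3)→practised(p3,d1) ✓  (c4,d3,p2)→practised(p2,d3) ✗  (c4,d3,p3)→practised(p3,d3) ✓  (c4,d5,p2)→practised(p2,d5) ✓  (c5,d4,p3)→practised(p3,d4) ✗  (c5,d5,p1)→practised(p1,d5) ✓  (c5,d5,p4)→practised(p4,d5) ✓  (c5,d6,p1)→practised(p1,d6) ✗
Counterexamples (restrictor triples failing the scope): 6.

6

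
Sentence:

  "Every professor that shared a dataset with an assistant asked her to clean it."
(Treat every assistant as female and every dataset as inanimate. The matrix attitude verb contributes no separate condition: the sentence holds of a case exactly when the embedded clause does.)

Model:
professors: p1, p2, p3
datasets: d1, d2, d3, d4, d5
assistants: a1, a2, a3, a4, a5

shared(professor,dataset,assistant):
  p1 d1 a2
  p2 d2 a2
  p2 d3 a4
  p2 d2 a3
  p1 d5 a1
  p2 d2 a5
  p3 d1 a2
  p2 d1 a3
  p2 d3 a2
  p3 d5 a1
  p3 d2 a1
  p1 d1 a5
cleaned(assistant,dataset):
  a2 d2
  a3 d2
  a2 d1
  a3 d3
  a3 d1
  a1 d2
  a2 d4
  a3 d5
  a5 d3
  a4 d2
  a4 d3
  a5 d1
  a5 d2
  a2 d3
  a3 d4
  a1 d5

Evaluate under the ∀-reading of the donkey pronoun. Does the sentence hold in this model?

"her" takes "an assistant" as antecedent and "it" takes "a dataset"; both are donkey pronouns co-varying with the restrictor.
Strong reading: for every (p,d,a) with shared(p,d,a), cleaned(a,d).
Restrictor triples: (p1,d1,a2)→cleaned(a2,d1) ✓  (p1,d1,a5)→cleaned(a5,d1) ✓  (p1,d5,a1)→cleaned(a1,d5) ✓  (p2,d1,a3)→cleaned(a3,d1) ✓  (p2,d2,a2)→cleaned(a2,d2) ✓  (p2,d2,a3)→cleaned(a3,d2) ✓  (p2,d2,a5)→cleaned(a5,d2) ✓  (p2,d3,a2)→cleaned(a2,d3) ✓  (p2,d3,a4)→cleaned(a4,d3) ✓  (p3,d1,a2)→cleaned(a2,d1) ✓  (p3,d2,a1)→cleaned(a1,d2) ✓  (p3,d5,a1)→cleaned(a1,d5) ✓
Every restrictor triple satisfies the scope.

True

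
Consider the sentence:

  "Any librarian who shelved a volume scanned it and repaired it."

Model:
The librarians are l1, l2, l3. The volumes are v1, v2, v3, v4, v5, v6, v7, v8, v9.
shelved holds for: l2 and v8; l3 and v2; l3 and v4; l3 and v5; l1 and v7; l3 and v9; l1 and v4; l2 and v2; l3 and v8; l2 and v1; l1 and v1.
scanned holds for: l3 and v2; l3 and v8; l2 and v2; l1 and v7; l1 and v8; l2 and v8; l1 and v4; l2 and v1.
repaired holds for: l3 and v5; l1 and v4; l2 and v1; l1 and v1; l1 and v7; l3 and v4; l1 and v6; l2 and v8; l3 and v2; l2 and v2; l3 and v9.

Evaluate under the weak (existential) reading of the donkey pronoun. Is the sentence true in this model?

True

"it" takes "a volume" as antecedent — a donkey pronoun bound across the clause boundary.
Weak reading: every librarian l with some shelved-volume has at least one shelved-volume v such that scanned(l,v) ∧ repaired(l,v).
Per librarian: l1:✓  l2:✓  l3:✓
Every librarian in the restrictor has a witness.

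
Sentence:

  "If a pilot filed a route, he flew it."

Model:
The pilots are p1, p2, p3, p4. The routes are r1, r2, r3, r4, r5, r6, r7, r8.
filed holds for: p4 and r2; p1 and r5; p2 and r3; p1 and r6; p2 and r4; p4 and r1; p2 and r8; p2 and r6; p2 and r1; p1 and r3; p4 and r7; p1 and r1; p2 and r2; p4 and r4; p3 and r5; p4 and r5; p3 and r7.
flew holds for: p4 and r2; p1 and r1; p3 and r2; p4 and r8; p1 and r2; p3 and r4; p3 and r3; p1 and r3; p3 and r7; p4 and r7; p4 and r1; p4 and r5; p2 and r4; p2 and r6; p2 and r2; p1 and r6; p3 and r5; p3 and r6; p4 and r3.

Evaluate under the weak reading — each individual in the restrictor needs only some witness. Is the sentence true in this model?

"it" takes "a route" as antecedent — a donkey pronoun bound across the clause boundary.
Weak reading: every pilot p with some filed-route has at least one filed-route r such that flew(p,r).
Per pilot: p1:✓  p2:✓  p3:✓  p4:✓
Every pilot in the restrictor has a witness.

True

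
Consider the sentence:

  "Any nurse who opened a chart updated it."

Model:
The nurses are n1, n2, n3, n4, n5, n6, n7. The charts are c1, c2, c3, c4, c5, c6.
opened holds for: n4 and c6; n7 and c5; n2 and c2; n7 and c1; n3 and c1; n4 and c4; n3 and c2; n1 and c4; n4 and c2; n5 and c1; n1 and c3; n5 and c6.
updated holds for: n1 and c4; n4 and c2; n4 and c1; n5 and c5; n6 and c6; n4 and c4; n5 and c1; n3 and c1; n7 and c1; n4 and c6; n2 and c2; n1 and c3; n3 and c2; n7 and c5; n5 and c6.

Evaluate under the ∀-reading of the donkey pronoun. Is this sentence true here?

True

"it" takes "a chart" as antecedent — a donkey pronoun bound across the clause boundary.
Strong reading: for every (n,c) with opened(n,c), updated(n,c).
Restrictor pairs: (n1,c3) ✓  (n1,c4) ✓  (n2,c2) ✓  (n3,c1) ✓  (n3,c2) ✓  (n4,c2) ✓  (n4,c4) ✓  (n4,c6) ✓  (n5,c1) ✓  (n5,c6) ✓  (n7,c1) ✓  (n7,c5) ✓
Every restrictor pair satisfies the scope.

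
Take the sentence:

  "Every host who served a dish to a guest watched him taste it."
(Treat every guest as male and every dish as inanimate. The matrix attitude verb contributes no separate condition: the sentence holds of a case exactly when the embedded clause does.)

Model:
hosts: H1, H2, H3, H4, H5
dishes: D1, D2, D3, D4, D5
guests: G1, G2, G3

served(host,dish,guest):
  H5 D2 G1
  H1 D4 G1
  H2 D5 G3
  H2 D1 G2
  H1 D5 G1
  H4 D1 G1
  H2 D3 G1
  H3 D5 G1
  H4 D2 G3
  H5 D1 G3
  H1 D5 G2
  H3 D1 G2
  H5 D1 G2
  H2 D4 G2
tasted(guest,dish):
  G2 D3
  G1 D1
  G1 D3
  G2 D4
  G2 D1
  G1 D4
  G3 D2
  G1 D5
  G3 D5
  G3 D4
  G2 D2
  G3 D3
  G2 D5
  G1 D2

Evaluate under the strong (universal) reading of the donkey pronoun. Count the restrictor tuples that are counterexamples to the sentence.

"him" takes "a guest" as antecedent and "it" takes "a dish"; both are donkey pronouns co-varying with the restrictor.
Strong reading: for every (h,d,g) with served(h,d,g), tasted(g,d).
Restrictor triples: (H1,D4,G1)→tasted(G1,D4) ✓  (H1,D5,G1)→tasted(G1,D5) ✓  (H1,D5,G2)→tasted(G2,D5) ✓  (H2,D1,G2)→tasted(G2,D1) ✓  (H2,D3,G1)→tasted(G1,D3) ✓  (H2,D4,G2)→tasted(G2,D4) ✓  (H2,D5,G3)→tasted(G3,D5) ✓  (H3,D1,G2)→tasted(G2,D1) ✓  (H3,D5,G1)→tasted(G1,D5) ✓  (H4,D1,G1)→tasted(G1,D1) ✓  (H4,D2,G3)→tasted(G3,D2) ✓  (H5,D1,G2)→tasted(G2,D1) ✓  (H5,D1,G3)→tasted(G3,D1) ✗  (H5,D2,G1)→tasted(G1,D2) ✓
Counterexamples (restrictor triples failing the scope): 1.

1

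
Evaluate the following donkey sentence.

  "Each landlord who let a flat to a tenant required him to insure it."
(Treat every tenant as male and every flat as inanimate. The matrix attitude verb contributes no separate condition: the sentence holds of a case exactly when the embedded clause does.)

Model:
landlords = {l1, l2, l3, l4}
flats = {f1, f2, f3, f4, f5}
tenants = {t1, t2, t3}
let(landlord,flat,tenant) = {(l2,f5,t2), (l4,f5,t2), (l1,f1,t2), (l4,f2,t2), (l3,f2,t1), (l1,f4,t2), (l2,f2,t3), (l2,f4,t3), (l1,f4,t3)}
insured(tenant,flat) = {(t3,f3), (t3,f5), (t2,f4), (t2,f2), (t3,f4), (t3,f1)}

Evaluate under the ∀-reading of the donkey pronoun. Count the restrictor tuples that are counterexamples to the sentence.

5

"him" takes "a tenant" as antecedent and "it" takes "a flat"; both are donkey pronouns co-varying with the restrictor.
Strong reading: for every (l,f,t) with let(l,f,t), insured(t,f).
Restrictor triples: (l1,f1,t2)→insured(t2,f1) ✗  (l1,f4,t2)→insured(t2,f4) ✓  (l1,f4,t3)→insured(t3,f4) ✓  (l2,f2,t3)→insured(t3,f2) ✗  (l2,f4,t3)→insured(t3,f4) ✓  (l2,f5,t2)→insured(t2,f5) ✗  (l3,f2,t1)→insured(t1,f2) ✗  (l4,f2,t2)→insured(t2,f2) ✓  (l4,f5,t2)→insured(t2,f5) ✗
Counterexamples (restrictor triples failing the scope): 5.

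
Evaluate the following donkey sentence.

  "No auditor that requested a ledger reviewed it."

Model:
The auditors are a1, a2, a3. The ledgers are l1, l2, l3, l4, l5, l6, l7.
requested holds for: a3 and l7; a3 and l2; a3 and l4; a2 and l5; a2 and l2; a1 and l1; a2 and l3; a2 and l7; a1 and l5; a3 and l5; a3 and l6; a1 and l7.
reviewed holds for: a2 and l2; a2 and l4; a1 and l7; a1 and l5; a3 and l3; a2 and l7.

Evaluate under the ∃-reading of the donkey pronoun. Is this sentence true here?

"it" takes "a ledger" as antecedent — a donkey pronoun bound across the clause boundary.
Truth condition: for no (a,l) with requested(a,l) does reviewed(a,l) hold.
Restrictor pairs — does the scope hold? (a1,l1):fails  (a1,l5):holds  (a1,l7):holds  (a2,l2):holds  (a2,l3):fails  (a2,l5):fails  (a2,l7):holds  (a3,l2):fails  (a3,l4):fails  (a3,l5):fails  (a3,l6):fails  (a3,l7):fails
Scope holds for 4 pair(s), so the sentence is false.

False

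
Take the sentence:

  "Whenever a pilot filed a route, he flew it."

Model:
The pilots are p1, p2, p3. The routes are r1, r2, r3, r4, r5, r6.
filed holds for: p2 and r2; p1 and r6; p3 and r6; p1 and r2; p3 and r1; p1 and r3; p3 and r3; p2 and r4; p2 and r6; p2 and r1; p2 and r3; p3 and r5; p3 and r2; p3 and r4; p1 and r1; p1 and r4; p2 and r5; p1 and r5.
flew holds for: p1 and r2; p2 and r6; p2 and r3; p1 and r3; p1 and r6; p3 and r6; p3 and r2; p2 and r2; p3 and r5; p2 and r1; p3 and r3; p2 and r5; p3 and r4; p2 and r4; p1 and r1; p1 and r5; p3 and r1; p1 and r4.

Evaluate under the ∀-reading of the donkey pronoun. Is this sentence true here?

True

"it" takes "a route" as antecedent — a donkey pronoun bound across the clause boundary.
Strong reading: for every (p,r) with filed(p,r), flew(p,r).
Restrictor pairs: (p1,r1) ✓  (p1,r2) ✓  (p1,r3) ✓  (p1,r4) ✓  (p1,r5) ✓  (p1,r6) ✓  (p2,r1) ✓  (p2,r2) ✓  (p2,r3) ✓  (p2,r4) ✓  (p2,r5) ✓  (p2,r6) ✓  (p3,r1) ✓  (p3,r2) ✓  (p3,r3) ✓  (p3,r4) ✓  (p3,r5) ✓  (p3,r6) ✓
Every restrictor pair satisfies the scope.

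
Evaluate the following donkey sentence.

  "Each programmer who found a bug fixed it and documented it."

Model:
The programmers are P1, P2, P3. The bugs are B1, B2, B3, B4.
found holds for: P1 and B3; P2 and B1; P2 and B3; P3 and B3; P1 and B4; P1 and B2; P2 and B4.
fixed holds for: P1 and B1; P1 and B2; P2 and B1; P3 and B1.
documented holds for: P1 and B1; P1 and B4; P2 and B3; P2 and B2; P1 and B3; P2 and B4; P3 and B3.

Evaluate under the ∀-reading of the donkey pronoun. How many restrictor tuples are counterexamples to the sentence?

"it" takes "a bug" as antecedent — a donkey pronoun bound across the clause boundary.
Strong reading: for every (p,b) with found(p,b), fixed(p,b) ∧ documented(p,b).
Restrictor pairs: (P1,B2) ✗  (P1,B3) ✗  (P1,B4) ✗  (P2,B1) ✗  (P2,B3) ✗  (P2,B4) ✗  (P3,B3) ✗
Counterexamples (restrictor pairs failing the scope): 7.

7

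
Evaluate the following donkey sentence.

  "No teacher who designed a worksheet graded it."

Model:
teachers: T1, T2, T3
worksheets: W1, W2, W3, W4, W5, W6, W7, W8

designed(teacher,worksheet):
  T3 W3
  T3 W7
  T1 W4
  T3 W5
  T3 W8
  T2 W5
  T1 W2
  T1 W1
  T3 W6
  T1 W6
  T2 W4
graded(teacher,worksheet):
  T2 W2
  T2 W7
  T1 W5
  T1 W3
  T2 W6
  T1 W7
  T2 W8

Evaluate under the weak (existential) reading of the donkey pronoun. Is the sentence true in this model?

True

"it" takes "a worksheet" as antecedent — a donkey pronoun bound across the clause boundary.
Truth condition: for no (t,w) with designed(t,w) does graded(t,w) hold.
Restrictor pairs — does the scope hold? (T1,W1):fails  (T1,W2):fails  (T1,W4):fails  (T1,W6):fails  (T2,W4):fails  (T2,W5):fails  (T3,W3):fails  (T3,W5):fails  (T3,W6):fails  (T3,W7):fails  (T3,W8):fails
Scope holds for no restrictor pair, so the sentence is true.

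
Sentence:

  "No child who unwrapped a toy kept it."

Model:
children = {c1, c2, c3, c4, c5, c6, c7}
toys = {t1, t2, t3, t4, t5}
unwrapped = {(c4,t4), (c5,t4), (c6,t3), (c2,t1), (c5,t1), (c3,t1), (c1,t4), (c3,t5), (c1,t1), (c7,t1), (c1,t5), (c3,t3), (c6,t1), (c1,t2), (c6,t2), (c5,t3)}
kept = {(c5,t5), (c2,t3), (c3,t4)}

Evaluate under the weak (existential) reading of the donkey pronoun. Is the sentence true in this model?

"it" takes "a toy" as antecedent — a donkey pronoun bound across the clause boundary.
Truth condition: for no (c,t) with unwrapped(c,t) does kept(c,t) hold.
Restrictor pairs — does the scope hold? (c1,t1):fails  (c1,t2):fails  (c1,t4):fails  (c1,t5):fails  (c2,t1):fails  (c3,t1):fails  (c3,t3):fails  (c3,t5):fails  (c4,t4):fails  (c5,t1):fails  (c5,t3):fails  (c5,t4):fails  (c6,t1):fails  (c6,t2):fails  (c6,t3):fails  (c7,t1):fails
Scope holds for no restrictor pair, so the sentence is true.

True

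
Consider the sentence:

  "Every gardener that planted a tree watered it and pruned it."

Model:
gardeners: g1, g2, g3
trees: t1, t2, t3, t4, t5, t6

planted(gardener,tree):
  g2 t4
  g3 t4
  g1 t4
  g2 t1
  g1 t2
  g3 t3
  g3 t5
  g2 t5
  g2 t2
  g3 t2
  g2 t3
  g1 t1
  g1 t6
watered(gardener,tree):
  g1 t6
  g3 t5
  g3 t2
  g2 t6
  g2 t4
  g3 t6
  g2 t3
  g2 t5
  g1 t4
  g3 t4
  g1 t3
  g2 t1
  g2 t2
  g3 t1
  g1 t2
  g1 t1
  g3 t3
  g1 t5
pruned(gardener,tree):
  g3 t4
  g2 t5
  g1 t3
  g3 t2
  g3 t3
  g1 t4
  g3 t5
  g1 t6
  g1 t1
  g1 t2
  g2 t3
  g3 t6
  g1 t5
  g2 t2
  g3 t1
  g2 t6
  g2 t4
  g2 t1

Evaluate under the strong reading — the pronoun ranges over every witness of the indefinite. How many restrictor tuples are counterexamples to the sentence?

0

"it" takes "a tree" as antecedent — a donkey pronoun bound across the clause boundary.
Strong reading: for every (g,t) with planted(g,t), watered(g,t) ∧ pruned(g,t).
Restrictor pairs: (g1,t1) ✓  (g1,t2) ✓  (g1,t4) ✓  (g1,t6) ✓  (g2,t1) ✓  (g2,t2) ✓  (g2,t3) ✓  (g2,t4) ✓  (g2,t5) ✓  (g3,t2) ✓  (g3,t3) ✓  (g3,t4) ✓  (g3,t5) ✓
Counterexamples (restrictor pairs failing the scope): 0.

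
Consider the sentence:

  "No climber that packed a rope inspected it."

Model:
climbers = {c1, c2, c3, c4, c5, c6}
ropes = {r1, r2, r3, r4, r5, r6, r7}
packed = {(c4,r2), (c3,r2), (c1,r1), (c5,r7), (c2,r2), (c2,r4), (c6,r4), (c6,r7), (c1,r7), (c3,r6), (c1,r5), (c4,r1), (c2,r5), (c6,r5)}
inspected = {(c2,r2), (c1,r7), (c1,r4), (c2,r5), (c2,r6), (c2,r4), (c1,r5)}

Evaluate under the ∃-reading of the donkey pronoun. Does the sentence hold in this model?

False

"it" takes "a rope" as antecedent — a donkey pronoun bound across the clause boundary.
Truth condition: for no (c,r) with packed(c,r) does inspected(c,r) hold.
Restrictor pairs — does the scope hold? (c1,r1):fails  (c1,r5):holds  (c1,r7):holds  (c2,r2):holds  (c2,r4):holds  (c2,r5):holds  (c3,r2):fails  (c3,r6):fails  (c4,r1):fails  (c4,r2):fails  (c5,r7):fails  (c6,r4):fails  (c6,r5):fails  (c6,r7):fails
Scope holds for 5 pair(s), so the sentence is false.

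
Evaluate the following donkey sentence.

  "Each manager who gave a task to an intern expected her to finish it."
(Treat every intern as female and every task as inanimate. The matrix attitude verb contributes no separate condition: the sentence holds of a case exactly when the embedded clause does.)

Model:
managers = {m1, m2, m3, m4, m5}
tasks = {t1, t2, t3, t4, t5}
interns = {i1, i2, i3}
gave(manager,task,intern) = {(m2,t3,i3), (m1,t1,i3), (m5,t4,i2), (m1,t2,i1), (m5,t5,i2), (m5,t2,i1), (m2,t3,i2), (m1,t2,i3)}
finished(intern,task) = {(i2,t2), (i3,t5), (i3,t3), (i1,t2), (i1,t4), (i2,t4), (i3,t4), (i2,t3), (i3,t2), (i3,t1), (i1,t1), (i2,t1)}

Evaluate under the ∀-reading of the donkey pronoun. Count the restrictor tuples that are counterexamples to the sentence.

1

"her" takes "an intern" as antecedent and "it" takes "a task"; both are donkey pronouns co-varying with the restrictor.
Strong reading: for every (m,t,i) with gave(m,t,i), finished(i,t).
Restrictor triples: (m1,t1,i3)→finished(i3,t1) ✓  (m1,t2,i1)→finished(i1,t2) ✓  (m1,t2,i3)→finished(i3,t2) ✓  (m2,t3,i2)→finished(i2,t3) ✓  (m2,t3,i3)→finished(i3,t3) ✓  (m5,t2,i1)→finished(i1,t2) ✓  (m5,t4,i2)→finished(i2,t4) ✓  (m5,t5,i2)→finished(i2,t5) ✗
Counterexamples (restrictor triples failing the scope): 1.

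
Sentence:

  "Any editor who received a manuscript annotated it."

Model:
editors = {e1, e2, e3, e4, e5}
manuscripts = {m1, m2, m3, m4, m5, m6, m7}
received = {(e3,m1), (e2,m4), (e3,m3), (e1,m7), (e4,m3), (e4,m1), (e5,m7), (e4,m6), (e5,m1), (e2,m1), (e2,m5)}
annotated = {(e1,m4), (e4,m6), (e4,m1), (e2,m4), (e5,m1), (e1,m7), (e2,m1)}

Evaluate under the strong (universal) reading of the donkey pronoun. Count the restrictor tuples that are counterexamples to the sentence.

"it" takes "a manuscript" as antecedent — a donkey pronoun bound across the clause boundary.
Strong reading: for every (e,m) with received(e,m), annotated(e,m).
Restrictor pairs: (e1,m7) ✓  (e2,m1) ✓  (e2,m4) ✓  (e2,m5) ✗  (e3,m1) ✗  (e3,m3) ✗  (e4,m1) ✓  (e4,m3) ✗  (e4,m6) ✓  (e5,m1) ✓  (e5,m7) ✗
Counterexamples (restrictor pairs failing the scope): 5.

5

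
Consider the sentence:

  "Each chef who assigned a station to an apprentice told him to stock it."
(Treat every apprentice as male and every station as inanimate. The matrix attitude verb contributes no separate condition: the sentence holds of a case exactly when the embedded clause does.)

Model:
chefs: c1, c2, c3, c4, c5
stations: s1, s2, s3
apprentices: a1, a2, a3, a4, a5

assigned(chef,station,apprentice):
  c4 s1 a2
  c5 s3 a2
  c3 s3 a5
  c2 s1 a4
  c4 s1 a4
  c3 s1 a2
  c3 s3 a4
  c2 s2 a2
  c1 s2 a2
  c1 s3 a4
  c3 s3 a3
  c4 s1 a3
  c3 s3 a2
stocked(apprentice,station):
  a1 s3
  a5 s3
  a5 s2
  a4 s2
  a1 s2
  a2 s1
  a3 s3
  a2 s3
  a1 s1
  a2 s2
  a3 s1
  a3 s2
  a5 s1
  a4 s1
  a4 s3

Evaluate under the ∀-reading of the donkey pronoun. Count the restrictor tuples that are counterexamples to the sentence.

0

"him" takes "an apprentice" as antecedent and "it" takes "a station"; both are donkey pronouns co-varying with the restrictor.
Strong reading: for every (c,s,a) with assigned(c,s,a), stocked(a,s).
Restrictor triples: (c1,s2,a2)→stocked(a2,s2) ✓  (c1,s3,a4)→stocked(a4,s3) ✓  (c2,s1,a4)→stocked(a4,s1) ✓  (c2,s2,a2)→stocked(a2,s2) ✓  (c3,s1,a2)→stocked(a2,s1) ✓  (c3,s3,a2)→stocked(a2,s3) ✓  (c3,s3,a3)→stocked(a3,s3) ✓  (c3,s3,a4)→stocked(a4,s3) ✓  (c3,s3,a5)→stocked(a5,s3) ✓  (c4,s1,a2)→stocked(a2,s1) ✓  (c4,s1,a3)→stocked(a3,s1) ✓  (c4,s1,a4)→stocked(a4,s1) ✓  (c5,s3,a2)→stocked(a2,s3) ✓
Counterexamples (restrictor triples failing the scope): 0.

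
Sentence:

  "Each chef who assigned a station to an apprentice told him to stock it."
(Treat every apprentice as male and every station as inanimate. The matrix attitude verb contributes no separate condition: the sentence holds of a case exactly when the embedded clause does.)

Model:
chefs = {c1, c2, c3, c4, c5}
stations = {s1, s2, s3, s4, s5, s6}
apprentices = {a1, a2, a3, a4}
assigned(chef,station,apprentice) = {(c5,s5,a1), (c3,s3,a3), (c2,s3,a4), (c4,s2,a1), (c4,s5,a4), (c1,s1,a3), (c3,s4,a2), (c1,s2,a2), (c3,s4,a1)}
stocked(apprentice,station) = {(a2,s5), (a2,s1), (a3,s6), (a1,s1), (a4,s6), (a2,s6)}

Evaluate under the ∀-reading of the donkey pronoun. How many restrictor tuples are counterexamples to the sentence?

9

"him" takes "an apprentice" as antecedent and "it" takes "a station"; both are donkey pronouns co-varying with the restrictor.
Strong reading: for every (c,s,a) with assigned(c,s,a), stocked(a,s).
Restrictor triples: (c1,s1,a3)→stocked(a3,s1) ✗  (c1,s2,a2)→stocked(a2,s2) ✗  (c2,s3,a4)→stocked(a4,s3) ✗  (c3,s3,a3)→stocked(a3,s3) ✗  (c3,s4,a1)→stocked(a1,s4) ✗  (c3,s4,a2)→stocked(a2,s4) ✗  (c4,s2,a1)→stocked(a1,s2) ✗  (c4,s5,a4)→stocked(a4,s5) ✗  (c5,s5,a1)→stocked(a1,s5) ✗
Counterexamples (restrictor triples failing the scope): 9.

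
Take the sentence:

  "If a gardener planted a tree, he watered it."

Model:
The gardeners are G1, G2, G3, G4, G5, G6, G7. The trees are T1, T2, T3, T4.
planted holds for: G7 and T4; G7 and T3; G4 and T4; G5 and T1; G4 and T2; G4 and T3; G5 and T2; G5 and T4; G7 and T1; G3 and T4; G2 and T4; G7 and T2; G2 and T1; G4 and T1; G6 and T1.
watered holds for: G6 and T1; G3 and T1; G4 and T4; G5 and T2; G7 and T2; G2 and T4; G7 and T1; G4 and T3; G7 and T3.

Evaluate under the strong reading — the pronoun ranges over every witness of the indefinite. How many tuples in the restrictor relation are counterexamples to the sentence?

"it" takes "a tree" as antecedent — a donkey pronoun bound across the clause boundary.
Strong reading: for every (g,t) with planted(g,t), watered(g,t).
Restrictor pairs: (G2,T1) ✗  (G2,T4) ✓  (G3,T4) ✗  (G4,T1) ✗  (G4,T2) ✗  (G4,T3) ✓  (G4,T4) ✓  (G5,T1) ✗  (G5,T2) ✓  (G5,T4) ✗  (G6,T1) ✓  (G7,T1) ✓  (G7,T2) ✓  (G7,T3) ✓  (G7,T4) ✗
Counterexamples (restrictor pairs failing the scope): 7.

7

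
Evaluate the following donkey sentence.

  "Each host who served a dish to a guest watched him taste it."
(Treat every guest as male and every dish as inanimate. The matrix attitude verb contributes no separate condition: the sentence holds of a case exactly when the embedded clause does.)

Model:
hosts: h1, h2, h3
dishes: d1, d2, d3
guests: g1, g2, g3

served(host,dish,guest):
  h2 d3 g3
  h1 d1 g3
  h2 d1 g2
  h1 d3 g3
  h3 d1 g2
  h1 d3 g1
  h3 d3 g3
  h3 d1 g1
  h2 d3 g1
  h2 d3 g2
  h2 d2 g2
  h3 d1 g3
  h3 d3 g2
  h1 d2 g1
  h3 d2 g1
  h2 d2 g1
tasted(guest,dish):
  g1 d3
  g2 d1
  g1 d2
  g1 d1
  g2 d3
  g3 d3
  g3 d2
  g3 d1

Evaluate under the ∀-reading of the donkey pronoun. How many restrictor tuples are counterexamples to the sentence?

1

"him" takes "a guest" as antecedent and "it" takes "a dish"; both are donkey pronouns co-varying with the restrictor.
Strong reading: for every (h,d,g) with served(h,d,g), tasted(g,d).
Restrictor triples: (h1,d1,g3)→tasted(g3,d1) ✓  (h1,d2,g1)→tasted(g1,d2) ✓  (h1,d3,g1)→tasted(g1,d3) ✓  (h1,d3,g3)→tasted(g3,d3) ✓  (h2,d1,g2)→tasted(g2,d1) ✓  (h2,d2,g1)→tasted(g1,d2) ✓  (h2,d2,g2)→tasted(g2,d2) ✗  (h2,d3,g1)→tasted(g1,d3) ✓  (h2,d3,g2)→tasted(g2,d3) ✓  (h2,d3,g3)→tasted(g3,d3) ✓  (h3,d1,g1)→tasted(g1,d1) ✓  (h3,d1,g2)→tasted(g2,d1) ✓  (h3,d1,g3)→tasted(g3,d1) ✓  (h3,d2,g1)→tasted(g1,d2) ✓  (h3,d3,g2)→tasted(g2,d3) ✓  (h3,d3,g3)→tasted(g3,d3) ✓
Counterexamples (restrictor triples failing the scope): 1.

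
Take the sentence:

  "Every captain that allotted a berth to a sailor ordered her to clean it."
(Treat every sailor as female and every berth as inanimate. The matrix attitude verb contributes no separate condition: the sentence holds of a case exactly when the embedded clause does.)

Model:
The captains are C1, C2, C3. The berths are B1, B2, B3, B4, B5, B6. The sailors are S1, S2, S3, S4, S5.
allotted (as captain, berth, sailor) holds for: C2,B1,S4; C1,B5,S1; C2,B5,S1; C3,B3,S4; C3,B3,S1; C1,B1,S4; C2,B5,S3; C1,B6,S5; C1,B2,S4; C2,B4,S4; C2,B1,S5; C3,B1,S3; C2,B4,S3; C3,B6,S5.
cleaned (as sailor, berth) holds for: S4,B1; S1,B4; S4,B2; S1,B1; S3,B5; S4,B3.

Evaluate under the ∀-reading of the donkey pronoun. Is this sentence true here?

"her" takes "a sailor" as antecedent and "it" takes "a berth"; both are donkey pronouns co-varying with the restrictor.
Strong reading: for every (c,b,s) with allotted(c,b,s), cleaned(s,b).
Restrictor triples: (C1,B1,S4)→cleaned(S4,B1) ✓  (C1,B2,S4)→cleaned(S4,B2) ✓  (C1,B5,S1)→cleaned(S1,B5) ✗  (C1,B6,S5)→cleaned(S5,B6) ✗  (C2,B1,S4)→cleaned(S4,B1) ✓  (C2,B1,S5)→cleaned(S5,B1) ✗  (C2,B4,S3)→cleaned(S3,B4) ✗  (C2,B4,S4)→cleaned(S4,B4) ✗  (C2,B5,S1)→cleaned(S1,B5) ✗  (C2,B5,S3)→cleaned(S3,B5) ✓  (C3,B1,S3)→cleaned(S3,B1) ✗  (C3,B3,S1)→cleaned(S1,B3) ✗  (C3,B3,S4)→cleaned(S4,B3) ✓  (C3,B6,S5)→cleaned(S5,B6) ✗
Counterexample: (C1,B5,S1) — cleaned(S1,B5) does not hold.

False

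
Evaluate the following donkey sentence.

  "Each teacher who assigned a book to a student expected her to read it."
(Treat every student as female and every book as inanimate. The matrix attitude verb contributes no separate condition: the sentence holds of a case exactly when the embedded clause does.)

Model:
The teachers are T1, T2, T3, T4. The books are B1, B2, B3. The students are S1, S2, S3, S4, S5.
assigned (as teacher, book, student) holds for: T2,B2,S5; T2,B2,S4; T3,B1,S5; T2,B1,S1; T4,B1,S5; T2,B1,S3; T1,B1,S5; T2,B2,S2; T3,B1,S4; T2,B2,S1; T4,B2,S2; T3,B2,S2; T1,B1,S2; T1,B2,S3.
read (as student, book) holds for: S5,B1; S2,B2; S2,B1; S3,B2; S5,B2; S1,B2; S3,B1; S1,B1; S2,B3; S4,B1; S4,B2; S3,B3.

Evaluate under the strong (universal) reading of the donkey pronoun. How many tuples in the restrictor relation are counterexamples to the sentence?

"her" takes "a student" as antecedent and "it" takes "a book"; both are donkey pronouns co-varying with the restrictor.
Strong reading: for every (t,b,s) with assigned(t,b,s), read(s,b).
Restrictor triples: (T1,B1,S2)→read(S2,B1) ✓  (T1,B1,S5)→read(S5,B1) ✓  (T1,B2,S3)→read(S3,B2) ✓  (T2,B1,S1)→read(S1,B1) ✓  (T2,B1,S3)→read(S3,B1) ✓  (T2,B2,S1)→read(S1,B2) ✓  (T2,B2,S2)→read(S2,B2) ✓  (T2,B2,S4)→read(S4,B2) ✓  (T2,B2,S5)→read(S5,B2) ✓  (T3,B1,S4)→read(S4,B1) ✓  (T3,B1,S5)→read(S5,B1) ✓  (T3,B2,S2)→read(S2,B2) ✓  (T4,B1,S5)→read(S5,B1) ✓  (T4,B2,S2)→read(S2,B2) ✓
Counterexamples (restrictor triples failing the scope): 0.

0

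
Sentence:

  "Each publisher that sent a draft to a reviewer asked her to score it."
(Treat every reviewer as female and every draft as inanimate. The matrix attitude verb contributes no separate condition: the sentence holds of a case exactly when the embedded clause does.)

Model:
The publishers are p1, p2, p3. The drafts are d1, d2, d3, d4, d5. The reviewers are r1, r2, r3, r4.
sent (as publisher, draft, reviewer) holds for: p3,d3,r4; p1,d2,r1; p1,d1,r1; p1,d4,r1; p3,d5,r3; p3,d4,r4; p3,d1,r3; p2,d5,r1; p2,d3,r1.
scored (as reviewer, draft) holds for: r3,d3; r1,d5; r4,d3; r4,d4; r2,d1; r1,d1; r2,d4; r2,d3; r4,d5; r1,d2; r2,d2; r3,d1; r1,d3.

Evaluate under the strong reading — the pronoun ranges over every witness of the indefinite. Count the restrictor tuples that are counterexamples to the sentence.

"her" takes "a reviewer" as antecedent and "it" takes "a draft"; both are donkey pronouns co-varying with the restrictor.
Strong reading: for every (p,d,r) with sent(p,d,r), scored(r,d).
Restrictor triples: (p1,d1,r1)→scored(r1,d1) ✓  (p1,d2,r1)→scored(r1,d2) ✓  (p1,d4,r1)→scored(r1,d4) ✗  (p2,d3,r1)→scored(r1,d3) ✓  (p2,d5,r1)→scored(r1,d5) ✓  (p3,d1,r3)→scored(r3,d1) ✓  (p3,d3,r4)→scored(r4,d3) ✓  (p3,d4,r4)→scored(r4,d4) ✓  (p3,d5,r3)→scored(r3,d5) ✗
Counterexamples (restrictor triples failing the scope): 2.

2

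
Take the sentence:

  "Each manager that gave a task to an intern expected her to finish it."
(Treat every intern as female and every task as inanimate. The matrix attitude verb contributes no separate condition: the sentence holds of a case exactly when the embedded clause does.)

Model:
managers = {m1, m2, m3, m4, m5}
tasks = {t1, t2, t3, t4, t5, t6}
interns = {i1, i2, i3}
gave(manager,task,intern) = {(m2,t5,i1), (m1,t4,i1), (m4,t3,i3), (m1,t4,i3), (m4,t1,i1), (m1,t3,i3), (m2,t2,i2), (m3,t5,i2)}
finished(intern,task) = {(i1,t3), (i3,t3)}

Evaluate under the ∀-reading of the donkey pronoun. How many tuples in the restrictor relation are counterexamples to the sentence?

"her" takes "an intern" as antecedent and "it" takes "a task"; both are donkey pronouns co-varying with the restrictor.
Strong reading: for every (m,t,i) with gave(m,t,i), finished(i,t).
Restrictor triples: (m1,t3,i3)→finished(i3,t3) ✓  (m1,t4,i1)→finished(i1,t4) ✗  (m1,t4,i3)→finished(i3,t4) ✗  (m2,t2,i2)→finished(i2,t2) ✗  (m2,t5,i1)→finished(i1,t5) ✗  (m3,t5,i2)→finished(i2,t5) ✗  (m4,t1,i1)→finished(i1,t1) ✗  (m4,t3,i3)→finished(i3,t3) ✓
Counterexamples (restrictor triples failing the scope): 6.

6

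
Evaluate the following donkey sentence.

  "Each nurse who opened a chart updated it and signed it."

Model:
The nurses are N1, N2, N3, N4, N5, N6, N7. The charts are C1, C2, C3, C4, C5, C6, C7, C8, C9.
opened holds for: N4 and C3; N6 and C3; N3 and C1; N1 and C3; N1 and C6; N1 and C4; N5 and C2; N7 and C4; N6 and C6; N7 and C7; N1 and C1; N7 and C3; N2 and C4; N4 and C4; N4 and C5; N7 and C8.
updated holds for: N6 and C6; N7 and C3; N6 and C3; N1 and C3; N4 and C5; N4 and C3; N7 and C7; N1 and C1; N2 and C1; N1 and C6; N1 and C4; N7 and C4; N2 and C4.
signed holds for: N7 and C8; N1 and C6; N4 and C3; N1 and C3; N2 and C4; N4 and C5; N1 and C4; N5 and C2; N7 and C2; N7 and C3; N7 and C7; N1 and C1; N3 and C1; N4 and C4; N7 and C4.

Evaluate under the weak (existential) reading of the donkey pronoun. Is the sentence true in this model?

False

"it" takes "a chart" as antecedent — a donkey pronoun bound across the clause boundary.
Weak reading: every nurse n with some opened-chart has at least one opened-chart c such that updated(n,c) ∧ signed(n,c).
Per nurse: N1:✓  N2:✓  N3:✗  N4:✓  N5:✗  N6:✗  N7:✓
N3 has no witness among its opened-charts.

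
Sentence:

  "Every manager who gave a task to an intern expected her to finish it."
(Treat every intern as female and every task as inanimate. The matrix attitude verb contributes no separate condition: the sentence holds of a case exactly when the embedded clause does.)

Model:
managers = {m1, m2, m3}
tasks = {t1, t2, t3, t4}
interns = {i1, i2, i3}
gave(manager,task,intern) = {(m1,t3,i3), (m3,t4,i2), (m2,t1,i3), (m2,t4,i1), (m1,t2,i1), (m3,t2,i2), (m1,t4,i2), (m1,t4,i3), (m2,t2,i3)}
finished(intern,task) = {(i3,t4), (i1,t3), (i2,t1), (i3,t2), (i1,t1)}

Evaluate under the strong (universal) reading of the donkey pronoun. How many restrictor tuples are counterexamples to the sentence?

"her" takes "an intern" as antecedent and "it" takes "a task"; both are donkey pronouns co-varying with the restrictor.
Strong reading: for every (m,t,i) with gave(m,t,i), finished(i,t).
Restrictor triples: (m1,t2,i1)→finished(i1,t2) ✗  (m1,t3,i3)→finished(i3,t3) ✗  (m1,t4,i2)→finished(i2,t4) ✗  (m1,t4,i3)→finished(i3,t4) ✓  (m2,t1,i3)→finished(i3,t1) ✗  (m2,t2,i3)→finished(i3,t2) ✓  (m2,t4,i1)→finished(i1,t4) ✗  (m3,t2,i2)→finished(i2,t2) ✗  (m3,t4,i2)→finished(i2,t4) ✗
Counterexamples (restrictor triples failing the scope): 7.

7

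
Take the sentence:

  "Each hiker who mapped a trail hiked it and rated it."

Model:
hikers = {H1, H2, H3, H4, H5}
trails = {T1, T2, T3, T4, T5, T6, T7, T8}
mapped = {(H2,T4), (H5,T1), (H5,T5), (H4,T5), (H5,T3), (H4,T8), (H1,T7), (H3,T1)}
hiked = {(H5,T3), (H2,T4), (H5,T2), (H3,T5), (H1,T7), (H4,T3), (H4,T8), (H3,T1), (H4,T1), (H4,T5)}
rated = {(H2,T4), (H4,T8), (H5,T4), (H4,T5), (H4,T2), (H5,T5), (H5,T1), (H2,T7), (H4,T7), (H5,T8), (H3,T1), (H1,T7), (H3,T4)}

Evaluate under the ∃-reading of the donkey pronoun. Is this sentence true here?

"it" takes "a trail" as antecedent — a donkey pronoun bound across the clause boundary.
Weak reading: every hiker h with some mapped-trail has at least one mapped-trail t such that hiked(h,t) ∧ rated(h,t).
Per hiker: H1:✓  H2:✓  H3:✓  H4:✓  H5:✗
H5 has no witness among its mapped-trails.

False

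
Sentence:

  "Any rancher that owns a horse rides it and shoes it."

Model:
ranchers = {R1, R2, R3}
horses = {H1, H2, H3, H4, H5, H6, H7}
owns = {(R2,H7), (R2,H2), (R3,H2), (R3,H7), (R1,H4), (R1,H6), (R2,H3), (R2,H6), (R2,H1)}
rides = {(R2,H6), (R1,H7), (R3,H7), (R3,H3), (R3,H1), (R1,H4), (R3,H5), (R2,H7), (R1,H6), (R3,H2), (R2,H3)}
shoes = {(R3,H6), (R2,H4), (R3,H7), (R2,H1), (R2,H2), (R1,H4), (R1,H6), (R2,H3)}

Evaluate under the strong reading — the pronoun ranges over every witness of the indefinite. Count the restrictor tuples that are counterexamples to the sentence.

5

"it" takes "a horse" as antecedent — a donkey pronoun bound across the clause boundary.
Strong reading: for every (r,h) with owns(r,h), rides(r,h) ∧ shoes(r,h).
Restrictor pairs: (R1,H4) ✓  (R1,H6) ✓  (R2,H1) ✗  (R2,H2) ✗  (R2,H3) ✓  (R2,H6) ✗  (R2,H7) ✗  (R3,H2) ✗  (R3,H7) ✓
Counterexamples (restrictor pairs failing the scope): 5.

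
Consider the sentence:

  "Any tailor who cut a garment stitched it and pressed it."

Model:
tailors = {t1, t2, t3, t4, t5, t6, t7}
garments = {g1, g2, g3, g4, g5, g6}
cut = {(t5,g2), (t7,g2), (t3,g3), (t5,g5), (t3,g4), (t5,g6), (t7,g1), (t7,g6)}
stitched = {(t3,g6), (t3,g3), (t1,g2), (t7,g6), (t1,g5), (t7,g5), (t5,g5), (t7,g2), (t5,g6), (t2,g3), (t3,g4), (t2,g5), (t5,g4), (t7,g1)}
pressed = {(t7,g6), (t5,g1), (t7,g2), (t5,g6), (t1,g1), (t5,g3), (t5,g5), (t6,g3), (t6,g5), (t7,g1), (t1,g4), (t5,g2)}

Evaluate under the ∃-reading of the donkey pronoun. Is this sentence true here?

False

"it" takes "a garment" as antecedent — a donkey pronoun bound across the clause boundary.
Weak reading: every tailor t with some cut-garment has at least one cut-garment g such that stitched(t,g) ∧ pressed(t,g).
Per tailor: t3:✗  t5:✓  t7:✓
t3 has no witness among its cut-garments.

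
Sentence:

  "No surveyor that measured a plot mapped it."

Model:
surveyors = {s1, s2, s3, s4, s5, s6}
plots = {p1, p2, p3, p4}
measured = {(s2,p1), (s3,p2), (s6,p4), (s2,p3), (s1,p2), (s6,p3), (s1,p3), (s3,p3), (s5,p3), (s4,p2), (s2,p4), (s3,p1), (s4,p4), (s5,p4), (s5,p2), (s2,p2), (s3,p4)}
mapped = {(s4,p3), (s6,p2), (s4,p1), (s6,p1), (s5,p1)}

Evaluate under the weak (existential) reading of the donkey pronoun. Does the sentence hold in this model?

"it" takes "a plot" as antecedent — a donkey pronoun bound across the clause boundary.
Truth condition: for no (s,p) with measured(s,p) does mapped(s,p) hold.
Restrictor pairs — does the scope hold? (s1,p2):fails  (s1,p3):fails  (s2,p1):fails  (s2,p2):fails  (s2,p3):fails  (s2,p4):fails  (s3,p1):fails  (s3,p2):fails  (s3,p3):fails  (s3,p4):fails  (s4,p2):fails  (s4,p4):fails  (s5,p2):fails  (s5,p3):fails  (s5,p4):fails  (s6,p3):fails  (s6,p4):fails
Scope holds for no restrictor pair, so the sentence is true.

True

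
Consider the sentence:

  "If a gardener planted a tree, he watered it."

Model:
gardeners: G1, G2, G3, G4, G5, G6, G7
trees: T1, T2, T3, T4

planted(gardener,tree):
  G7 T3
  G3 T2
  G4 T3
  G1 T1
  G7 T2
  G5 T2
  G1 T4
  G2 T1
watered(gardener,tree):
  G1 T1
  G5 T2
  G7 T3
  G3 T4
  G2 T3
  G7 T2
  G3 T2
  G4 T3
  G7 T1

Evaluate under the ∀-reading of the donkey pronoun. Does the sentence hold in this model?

"it" takes "a tree" as antecedent — a donkey pronoun bound across the clause boundary.
Strong reading: for every (g,t) with planted(g,t), watered(g,t).
Restrictor pairs: (G1,T1) ✓  (G1,T4) ✗  (G2,T1) ✗  (G3,T2) ✓  (G4,T3) ✓  (G5,T2) ✓  (G7,T2) ✓  (G7,T3) ✓
Counterexample: (G1,T4) is in planted but fails the scope.

False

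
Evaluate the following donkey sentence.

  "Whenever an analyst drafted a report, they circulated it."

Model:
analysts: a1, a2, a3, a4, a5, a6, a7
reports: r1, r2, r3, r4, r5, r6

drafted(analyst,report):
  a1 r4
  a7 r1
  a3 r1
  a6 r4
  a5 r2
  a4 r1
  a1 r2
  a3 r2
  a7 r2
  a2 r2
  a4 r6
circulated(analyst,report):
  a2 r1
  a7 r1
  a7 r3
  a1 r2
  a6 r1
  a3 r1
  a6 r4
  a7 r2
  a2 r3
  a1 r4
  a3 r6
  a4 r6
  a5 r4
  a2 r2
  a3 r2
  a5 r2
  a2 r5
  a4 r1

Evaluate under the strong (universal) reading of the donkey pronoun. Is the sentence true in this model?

"it" takes "a report" as antecedent — a donkey pronoun bound across the clause boundary.
Strong reading: for every (a,r) with drafted(a,r), circulated(a,r).
Restrictor pairs: (a1,r2) ✓  (a1,r4) ✓  (a2,r2) ✓  (a3,r1) ✓  (a3,r2) ✓  (a4,r1) ✓  (a4,r6) ✓  (a5,r2) ✓  (a6,r4) ✓  (a7,r1) ✓  (a7,r2) ✓
Every restrictor pair satisfies the scope.

True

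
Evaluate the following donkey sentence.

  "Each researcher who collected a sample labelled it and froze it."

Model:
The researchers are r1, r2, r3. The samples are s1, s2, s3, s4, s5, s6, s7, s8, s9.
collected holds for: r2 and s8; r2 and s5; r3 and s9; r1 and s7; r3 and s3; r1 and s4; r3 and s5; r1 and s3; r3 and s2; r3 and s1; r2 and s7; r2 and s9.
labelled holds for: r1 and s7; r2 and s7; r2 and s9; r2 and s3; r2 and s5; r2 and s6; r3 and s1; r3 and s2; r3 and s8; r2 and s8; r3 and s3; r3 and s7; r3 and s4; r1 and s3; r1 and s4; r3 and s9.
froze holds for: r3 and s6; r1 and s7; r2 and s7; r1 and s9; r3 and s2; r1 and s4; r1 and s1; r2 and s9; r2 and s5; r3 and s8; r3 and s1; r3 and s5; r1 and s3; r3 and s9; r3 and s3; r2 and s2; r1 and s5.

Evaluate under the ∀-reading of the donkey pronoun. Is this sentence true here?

False

"it" takes "a sample" as antecedent — a donkey pronoun bound across the clause boundary.
Strong reading: for every (r,s) with collected(r,s), labelled(r,s) ∧ froze(r,s).
Restrictor pairs: (r1,s3) ✓  (r1,s4) ✓  (r1,s7) ✓  (r2,s5) ✓  (r2,s7) ✓  (r2,s8) ✗  (r2,s9) ✓  (r3,s1) ✓  (r3,s2) ✓  (r3,s3) ✓  (r3,s5) ✗  (r3,s9) ✓
Counterexample: (r2,s8) is in collected but fails the scope.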